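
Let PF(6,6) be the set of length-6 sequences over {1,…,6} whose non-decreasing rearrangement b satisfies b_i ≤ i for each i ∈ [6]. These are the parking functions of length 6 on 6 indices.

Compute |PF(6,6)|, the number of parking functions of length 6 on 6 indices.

16807

|PF(6,6)| = (6+1−6)·(6+1)^{6−1} = 1·16807 = 16807 [KW]
Check (1,5,3,4,5,2) → sorted (1,2,3,4,5,5): b_i ≤ i ∀i, a PF.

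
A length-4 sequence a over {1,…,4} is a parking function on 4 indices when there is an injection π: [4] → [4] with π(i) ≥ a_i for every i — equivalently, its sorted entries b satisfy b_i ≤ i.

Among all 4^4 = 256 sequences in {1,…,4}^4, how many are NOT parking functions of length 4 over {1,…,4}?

|PF| = (4+1−4)·(4+1)^{4−1} = 1×125 = 125 (Pollak)
One tuple (4,3,2,4) → sorted (2,3,4,4): b_1=2>1, not a PF.
Total 256; non-PF = 256−125 = 131

131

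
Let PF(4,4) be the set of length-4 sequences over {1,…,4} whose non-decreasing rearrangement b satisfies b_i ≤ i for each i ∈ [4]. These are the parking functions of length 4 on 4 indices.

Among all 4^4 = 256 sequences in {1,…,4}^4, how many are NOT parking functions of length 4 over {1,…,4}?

131

#PF = (5−4)·5^(4−1) = 1·125 = 125 (Pollak)
One tuple (3,3,2,3) → sorted (2,3,3,3): b_1=2>1, not a PF.
So 256 − 125 = 131 fail.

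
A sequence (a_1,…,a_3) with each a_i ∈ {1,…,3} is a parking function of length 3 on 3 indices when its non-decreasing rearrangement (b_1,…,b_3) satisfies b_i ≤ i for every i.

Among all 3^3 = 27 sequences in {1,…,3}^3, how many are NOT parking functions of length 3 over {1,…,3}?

Count = (4−3)·4^(3−1) = 1·16 = 16 [KW]
Example (3,2,3) → sorted (2,3,3): b_1=2>1, not a PF.
3^3 − 16 = 27 − 16 = 11

11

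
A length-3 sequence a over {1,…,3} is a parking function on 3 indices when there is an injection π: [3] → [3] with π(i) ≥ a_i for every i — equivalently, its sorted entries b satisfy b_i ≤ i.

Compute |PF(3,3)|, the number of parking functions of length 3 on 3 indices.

#PF = 1·4^2 = 1×16 = 16 [KW]
E.g. (1,3,2) → sorted (1,2,3): b_i ≤ i ∀i, a PF.

16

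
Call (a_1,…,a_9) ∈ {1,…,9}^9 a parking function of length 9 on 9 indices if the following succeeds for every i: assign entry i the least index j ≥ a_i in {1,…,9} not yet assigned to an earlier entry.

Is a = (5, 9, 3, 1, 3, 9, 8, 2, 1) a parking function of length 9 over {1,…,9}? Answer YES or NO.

Rearranged: b = (1, 1, 2, 3, 3, 5, 8, 9, 9).
  b_1=1 ≤ 1
  b_2=1 ≤ 2
  b_3=2 ≤ 3
  b_4=3 ≤ 4
  b_5=3 ≤ 5
  b_6=5 ≤ 6
  b_7=8 > 7
  fails at i=7 ⇒ NO

NO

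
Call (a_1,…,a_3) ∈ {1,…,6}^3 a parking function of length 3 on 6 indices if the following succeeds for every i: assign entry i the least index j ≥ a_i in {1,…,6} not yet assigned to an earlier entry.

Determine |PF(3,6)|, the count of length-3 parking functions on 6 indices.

|PF(3,6)| = (6+1−3)·(6+1)^{3−1} = 4·49 = 196 [KW]
Check (5,4,2) → sorted (2,4,5): b_i ≤ 3+i ∀i, a PF.

196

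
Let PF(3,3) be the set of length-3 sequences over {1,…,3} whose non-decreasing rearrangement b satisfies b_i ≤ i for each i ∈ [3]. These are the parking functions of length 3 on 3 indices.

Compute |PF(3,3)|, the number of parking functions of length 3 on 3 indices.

16

|PF| = (4−3)·4^(3−1) = 1×16 = 16 [KW]
One tuple (3,1,2) → sorted (1,2,3): b_i ≤ i ∀i, a PF.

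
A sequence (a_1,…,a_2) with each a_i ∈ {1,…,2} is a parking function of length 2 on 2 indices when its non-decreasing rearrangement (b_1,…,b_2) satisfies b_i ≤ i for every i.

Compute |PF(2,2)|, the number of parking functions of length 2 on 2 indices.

3

|PF| = 1·3^1 = 1 · 3 = 3 [KW]
Check (1,1) → sorted (1,1): b_i ≤ i ∀i, a PF.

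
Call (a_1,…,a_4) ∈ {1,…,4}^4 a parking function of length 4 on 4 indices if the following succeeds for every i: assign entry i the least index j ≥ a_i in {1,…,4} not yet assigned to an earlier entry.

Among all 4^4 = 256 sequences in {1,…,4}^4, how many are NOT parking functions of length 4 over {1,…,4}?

131

|PF| = (5−4)·5^(4−1) = 1·125 = 125 (Konheim–Weiss)
E.g. (4,4,3,3) → sorted (3,3,4,4): b_1=3>1, not a PF.
So 256 − 125 = 131 fail.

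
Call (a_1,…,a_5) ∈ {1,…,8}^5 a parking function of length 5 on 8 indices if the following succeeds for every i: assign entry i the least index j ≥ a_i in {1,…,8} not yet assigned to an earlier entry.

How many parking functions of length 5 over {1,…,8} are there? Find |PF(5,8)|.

26244

#PF = (8−5+1)·(8+1)^(5−1) = 4·6561 = 26244
E.g. (5,2,3,1,3) → sorted (1,2,3,3,5): b_i ≤ 3+i ∀i, a PF.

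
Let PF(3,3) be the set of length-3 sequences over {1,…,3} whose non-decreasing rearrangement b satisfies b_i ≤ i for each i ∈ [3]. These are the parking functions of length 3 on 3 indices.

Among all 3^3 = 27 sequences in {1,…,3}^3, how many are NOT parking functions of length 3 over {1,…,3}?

11

#PF = (3+1−3)·(3+1)^{3−1} = 1 · 16 = 16 [KW]
Check (2,3,2) → sorted (2,2,3): b_1=2>1, not a PF.
Total 27; non-PF = 27−16 = 11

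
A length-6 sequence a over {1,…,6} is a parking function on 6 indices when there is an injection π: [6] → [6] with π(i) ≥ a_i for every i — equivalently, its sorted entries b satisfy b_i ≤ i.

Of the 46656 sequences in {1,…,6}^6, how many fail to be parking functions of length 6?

29849

Count = (7−6)·7^(6−1) = 1 · 16807 = 16807
One tuple (1,5,5,6,6,5) → sorted (1,5,5,5,6,6): b_2=5>2, not a PF.
So 46656 − 16807 = 29849 fail.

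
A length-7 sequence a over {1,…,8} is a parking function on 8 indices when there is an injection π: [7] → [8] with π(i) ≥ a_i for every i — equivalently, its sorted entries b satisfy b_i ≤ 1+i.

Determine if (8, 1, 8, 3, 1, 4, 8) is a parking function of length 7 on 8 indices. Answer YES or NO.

NO

Rearranged: b = (1, 1, 3, 4, 8, 8, 8).
  b_1=1 ≤ 2
  b_2=1 ≤ 3
  b_3=3 ≤ 4
  b_4=4 ≤ 5
  b_5=8 > 6
  fails at i=5 ⇒ NO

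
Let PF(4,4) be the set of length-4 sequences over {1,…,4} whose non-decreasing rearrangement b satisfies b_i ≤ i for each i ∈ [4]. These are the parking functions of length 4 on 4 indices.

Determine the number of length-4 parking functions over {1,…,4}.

Count = (5−4)·5^(4−1) = 1 · 125 = 125
One tuple (1,2,4,3) → sorted (1,2,3,4): b_i ≤ i ∀i, a PF.

125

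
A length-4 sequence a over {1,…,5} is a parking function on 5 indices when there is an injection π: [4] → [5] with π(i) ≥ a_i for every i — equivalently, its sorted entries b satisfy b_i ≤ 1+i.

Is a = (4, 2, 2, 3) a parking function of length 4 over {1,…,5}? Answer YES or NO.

YES

Order a: b = (2, 2, 3, 4).
  b_1=2 ≤ 2
  b_2=2 ≤ 3
  b_3=3 ≤ 4
  b_4=4 ≤ 5
All bounds hold ⇒ YES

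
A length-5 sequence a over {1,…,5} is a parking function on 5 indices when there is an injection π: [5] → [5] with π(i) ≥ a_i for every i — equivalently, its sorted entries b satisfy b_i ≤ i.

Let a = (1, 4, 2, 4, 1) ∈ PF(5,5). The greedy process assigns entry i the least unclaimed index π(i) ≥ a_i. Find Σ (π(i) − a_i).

Σπ = 15 ({1..5} each once); Σa = 1+4+2+4+1 = 12; disp = 15−12 = 3.

3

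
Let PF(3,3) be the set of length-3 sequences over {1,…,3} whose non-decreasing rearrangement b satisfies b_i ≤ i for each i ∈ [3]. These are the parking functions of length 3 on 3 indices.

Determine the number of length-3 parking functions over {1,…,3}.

16

|PF| = 1·4^2 = 1×16 = 16 [KW]
One tuple (1,1,2) → sorted (1,1,2): b_i ≤ i ∀i, a PF.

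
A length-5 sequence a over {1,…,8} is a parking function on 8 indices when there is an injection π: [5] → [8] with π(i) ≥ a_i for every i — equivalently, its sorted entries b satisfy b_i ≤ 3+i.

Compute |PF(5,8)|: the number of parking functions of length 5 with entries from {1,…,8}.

|PF(5,8)| = (8+1−5)·(8+1)^{5−1} = 4×6561 = 26244 (Pollak)
One tuple (3,4,8,2,1) → sorted (1,2,3,4,8): b_i ≤ 3+i ∀i, a PF.

26244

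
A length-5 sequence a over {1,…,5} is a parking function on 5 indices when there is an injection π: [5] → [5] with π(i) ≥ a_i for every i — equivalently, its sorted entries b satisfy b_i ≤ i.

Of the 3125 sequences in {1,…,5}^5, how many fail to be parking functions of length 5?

#PF = (5+1−5)·(5+1)^{5−1} = 1·1296 = 1296 (Pollak)
One tuple (2,3,5,1,5) → sorted (1,2,3,5,5): b_4=5>4, not a PF.
Total 3125; non-PF = 3125−1296 = 1829

1829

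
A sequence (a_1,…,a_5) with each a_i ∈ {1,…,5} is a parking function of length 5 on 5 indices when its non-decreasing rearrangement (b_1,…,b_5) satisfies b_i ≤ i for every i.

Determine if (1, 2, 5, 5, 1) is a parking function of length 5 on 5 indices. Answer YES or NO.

NO

Sorted: b = (1, 1, 2, 5, 5).
  b_1=1 ≤ 1
  b_2=1 ≤ 2
  b_3=2 ≤ 3
  b_4=5 > 4
  fails at i=4 ⇒ NO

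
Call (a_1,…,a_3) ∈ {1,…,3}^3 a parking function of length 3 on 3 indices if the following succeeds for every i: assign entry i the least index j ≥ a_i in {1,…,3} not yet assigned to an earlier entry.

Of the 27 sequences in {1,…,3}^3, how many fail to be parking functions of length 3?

11

#PF = (4−3)·4^(3−1) = 1·16 = 16
One tuple (2,3,2) → sorted (2,2,3): b_1=2>1, not a PF.
3^3 − 16 = 27 − 16 = 11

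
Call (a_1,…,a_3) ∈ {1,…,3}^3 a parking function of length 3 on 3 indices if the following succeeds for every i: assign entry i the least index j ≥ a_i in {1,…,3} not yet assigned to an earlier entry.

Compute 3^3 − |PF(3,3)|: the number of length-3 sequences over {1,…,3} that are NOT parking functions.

|PF| = (3+1−3)·(3+1)^{3−1} = 1×16 = 16 (Konheim–Weiss)
Example (2,3,3) → sorted (2,3,3): b_1=2>1, not a PF.
Total 27; non-PF = 27−16 = 11

11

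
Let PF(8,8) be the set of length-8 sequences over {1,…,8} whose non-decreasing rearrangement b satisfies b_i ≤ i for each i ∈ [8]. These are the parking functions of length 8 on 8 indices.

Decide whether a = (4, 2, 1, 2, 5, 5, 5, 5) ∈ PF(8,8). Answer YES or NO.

YES

Rearranged: b = (1, 2, 2, 4, 5, 5, 5, 5).
  b_1=1 ≤ 1
  b_2=2 ≤ 2
  b_3=2 ≤ 3
  b_4=4 ≤ 4
  b_5=5 ≤ 5
  b_6=5 ≤ 6
  b_7=5 ≤ 7
  b_8=5 ≤ 8
All bounds hold ⇒ YES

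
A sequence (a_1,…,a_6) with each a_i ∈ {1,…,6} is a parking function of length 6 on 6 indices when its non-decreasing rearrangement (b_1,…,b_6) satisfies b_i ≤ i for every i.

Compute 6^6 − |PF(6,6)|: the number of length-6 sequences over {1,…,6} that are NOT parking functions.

29849

|PF| = 1·7^5 = 1 · 16807 = 16807
Check (6,5,6,1,1,1) → sorted (1,1,1,5,6,6): b_4=5>4, not a PF.
Total 46656; non-PF = 46656−16807 = 29849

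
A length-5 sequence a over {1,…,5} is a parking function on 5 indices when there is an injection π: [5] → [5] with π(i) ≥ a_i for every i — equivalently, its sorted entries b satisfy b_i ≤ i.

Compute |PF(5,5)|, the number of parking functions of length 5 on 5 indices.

|PF(5,5)| = (5+1−5)·(5+1)^{5−1} = 1 · 1296 = 1296 (Pollak)
E.g. (2,1,4,1,5) → sorted (1,1,2,4,5): b_i ≤ i ∀i, a PF.

1296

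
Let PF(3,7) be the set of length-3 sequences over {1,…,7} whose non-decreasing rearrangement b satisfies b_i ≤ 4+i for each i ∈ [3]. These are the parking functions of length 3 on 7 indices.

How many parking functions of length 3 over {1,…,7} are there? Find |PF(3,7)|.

320

Count = (8−3)·8^(3−1) = 5×64 = 320
E.g. (4,7,6) → sorted (4,6,7): b_i ≤ 4+i ∀i, a PF.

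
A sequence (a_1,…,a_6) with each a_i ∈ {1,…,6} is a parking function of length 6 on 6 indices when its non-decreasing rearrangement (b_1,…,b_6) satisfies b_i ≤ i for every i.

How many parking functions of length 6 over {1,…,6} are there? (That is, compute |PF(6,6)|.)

16807

#PF = 1·7^5 = 1 · 16807 = 16807 [KW]
E.g. (5,1,2,4,3,6) → sorted (1,2,3,4,5,6): b_i ≤ i ∀i, a PF.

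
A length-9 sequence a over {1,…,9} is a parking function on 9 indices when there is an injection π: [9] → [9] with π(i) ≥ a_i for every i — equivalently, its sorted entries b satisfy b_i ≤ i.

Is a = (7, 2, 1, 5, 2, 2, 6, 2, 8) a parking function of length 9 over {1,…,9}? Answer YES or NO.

YES

Order a: b = (1, 2, 2, 2, 2, 5, 6, 7, 8).
  b_1=1 ≤ 1
  b_2=2 ≤ 2
  b_3=2 ≤ 3
  b_4=2 ≤ 4
  b_5=2 ≤ 5
  b_6=5 ≤ 6
  b_7=6 ≤ 7
  b_8=7 ≤ 8
  b_9=8 ≤ 9
All bounds hold ⇒ YES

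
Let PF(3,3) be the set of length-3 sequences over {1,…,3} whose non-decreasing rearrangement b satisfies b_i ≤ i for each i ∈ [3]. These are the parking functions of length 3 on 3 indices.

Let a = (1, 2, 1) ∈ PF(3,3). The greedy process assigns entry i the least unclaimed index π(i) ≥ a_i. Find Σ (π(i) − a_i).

Σπ(i) = 1+…+3 = 6; Σa = 1+2+1 = 4; disp = 6−4 = 2.

2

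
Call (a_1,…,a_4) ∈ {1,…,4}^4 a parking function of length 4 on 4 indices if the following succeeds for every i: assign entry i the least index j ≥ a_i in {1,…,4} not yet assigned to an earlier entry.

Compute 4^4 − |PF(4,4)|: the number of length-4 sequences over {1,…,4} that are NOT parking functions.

#PF = (5−4)·5^(4−1) = 1×125 = 125 (Pollak)
One tuple (2,4,2,4) → sorted (2,2,4,4): b_1=2>1, not a PF.
Total 256; non-PF = 256−125 = 131

131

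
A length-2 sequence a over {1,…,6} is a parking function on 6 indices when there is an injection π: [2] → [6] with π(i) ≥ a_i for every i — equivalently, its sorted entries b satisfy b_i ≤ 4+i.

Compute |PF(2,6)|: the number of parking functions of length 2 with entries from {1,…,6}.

#PF = (7−2)·7^(2−1) = 5×7 = 35 (Konheim–Weiss)
Example (6,3) → sorted (3,6): b_i ≤ 4+i ∀i, a PF.

35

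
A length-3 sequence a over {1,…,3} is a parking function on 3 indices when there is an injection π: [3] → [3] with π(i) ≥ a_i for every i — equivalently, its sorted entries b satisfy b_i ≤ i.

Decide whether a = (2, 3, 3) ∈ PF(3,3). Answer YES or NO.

Rearranged: b = (2, 3, 3).
  b_1=2 > 1
  fails at i=1 ⇒ NO

NO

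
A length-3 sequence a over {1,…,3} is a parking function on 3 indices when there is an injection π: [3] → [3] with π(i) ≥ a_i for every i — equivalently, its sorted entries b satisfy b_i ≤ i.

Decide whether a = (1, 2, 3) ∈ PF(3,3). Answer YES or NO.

YES

Order a: b = (1, 2, 3).
  b_1=1 ≤ 1
  b_2=2 ≤ 2
  b_3=3 ≤ 3
All bounds hold ⇒ YES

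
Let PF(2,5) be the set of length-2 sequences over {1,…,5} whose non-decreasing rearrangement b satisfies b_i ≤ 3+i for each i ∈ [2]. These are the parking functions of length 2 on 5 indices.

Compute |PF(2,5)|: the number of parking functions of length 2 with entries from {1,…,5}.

Count = (5−2+1)·(5+1)^(2−1) = 4 · 6 = 24 [KW]
Check (5,1) → sorted (1,5): b_i ≤ 3+i ∀i, a PF.

24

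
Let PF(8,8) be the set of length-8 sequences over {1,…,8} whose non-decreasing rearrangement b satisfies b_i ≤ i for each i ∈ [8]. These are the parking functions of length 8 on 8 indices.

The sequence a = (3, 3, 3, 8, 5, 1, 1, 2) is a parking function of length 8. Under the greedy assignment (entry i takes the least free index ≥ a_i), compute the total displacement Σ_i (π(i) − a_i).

10

Σπ(i) = 1+…+8 = 36; Σa = 3+3+3+8+5+1+1+2 = 26; disp = 36−26 = 10.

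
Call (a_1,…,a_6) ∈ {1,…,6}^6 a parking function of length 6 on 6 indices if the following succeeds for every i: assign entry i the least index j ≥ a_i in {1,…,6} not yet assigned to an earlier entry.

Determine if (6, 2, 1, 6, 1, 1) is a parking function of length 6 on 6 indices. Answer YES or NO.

Rearranged: b = (1, 1, 1, 2, 6, 6).
  b_1=1 ≤ 1
  b_2=1 ≤ 2
  b_3=1 ≤ 3
  b_4=2 ≤ 4
  b_5=6 > 5
  fails at i=5 ⇒ NO

NO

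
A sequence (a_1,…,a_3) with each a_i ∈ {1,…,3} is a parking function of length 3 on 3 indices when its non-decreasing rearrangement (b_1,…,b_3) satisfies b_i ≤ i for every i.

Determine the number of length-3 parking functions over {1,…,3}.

Count = (4−3)·4^(3−1) = 1 · 16 = 16 [KW]
E.g. (3,1,1) → sorted (1,1,3): b_i ≤ i ∀i, a PF.

16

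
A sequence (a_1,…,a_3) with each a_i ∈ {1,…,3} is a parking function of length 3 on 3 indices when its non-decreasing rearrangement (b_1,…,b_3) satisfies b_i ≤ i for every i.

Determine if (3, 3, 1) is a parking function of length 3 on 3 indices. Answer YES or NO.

NO

Sorted: b = (1, 3, 3).
  b_1=1 ≤ 1
  b_2=3 > 2
  fails at i=2 ⇒ NO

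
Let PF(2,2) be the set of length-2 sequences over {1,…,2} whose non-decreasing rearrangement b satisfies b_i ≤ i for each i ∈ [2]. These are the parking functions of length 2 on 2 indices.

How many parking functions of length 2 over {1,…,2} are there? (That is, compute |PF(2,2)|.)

3

Count = (2−2+1)·(2+1)^(2−1) = 1×3 = 3 [KW]
Example (1,1) → sorted (1,1): b_i ≤ i ∀i, a PF.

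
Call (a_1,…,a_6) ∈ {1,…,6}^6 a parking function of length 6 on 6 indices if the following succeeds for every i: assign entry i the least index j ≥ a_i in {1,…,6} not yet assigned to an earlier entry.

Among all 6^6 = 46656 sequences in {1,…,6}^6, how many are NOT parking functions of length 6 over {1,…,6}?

29849

|PF| = 1·7^5 = 1×16807 = 16807 [KW]
One tuple (2,6,2,4,6,3) → sorted (2,2,3,4,6,6): b_1=2>1, not a PF.
So 46656 − 16807 = 29849 fail.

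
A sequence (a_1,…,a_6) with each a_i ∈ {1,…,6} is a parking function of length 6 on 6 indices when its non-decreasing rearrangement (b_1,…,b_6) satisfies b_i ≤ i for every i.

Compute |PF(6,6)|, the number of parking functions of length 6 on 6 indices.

Count = (6−6+1)·(6+1)^(6−1) = 1×16807 = 16807 (Konheim–Weiss)
Example (1,2,3,3,3,1) → sorted (1,1,2,3,3,3): b_i ≤ i ∀i, a PF.

16807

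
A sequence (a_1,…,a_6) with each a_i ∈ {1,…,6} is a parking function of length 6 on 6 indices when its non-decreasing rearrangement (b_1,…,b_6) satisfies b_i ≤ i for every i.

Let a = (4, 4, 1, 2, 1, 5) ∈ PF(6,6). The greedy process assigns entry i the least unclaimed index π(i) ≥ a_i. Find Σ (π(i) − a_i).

4

Σπ = 6·7/2 = 21 (π permutes [6]); Σa = 4+4+1+2+1+5 = 17; disp = 21−17 = 4.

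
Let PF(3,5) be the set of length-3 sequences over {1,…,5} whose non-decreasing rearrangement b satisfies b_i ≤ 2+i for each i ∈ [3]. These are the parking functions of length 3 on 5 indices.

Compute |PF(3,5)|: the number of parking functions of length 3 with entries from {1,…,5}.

Count = 3·6^2 = 3 · 36 = 108
Check (3,2,3) → sorted (2,3,3): b_i ≤ 2+i ∀i, a PF.

108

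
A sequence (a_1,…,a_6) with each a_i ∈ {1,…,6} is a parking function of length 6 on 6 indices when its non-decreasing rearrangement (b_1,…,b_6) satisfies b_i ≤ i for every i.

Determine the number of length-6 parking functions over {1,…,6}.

16807

Count = (7−6)·7^(6−1) = 1·16807 = 16807 (Konheim–Weiss)
E.g. (2,6,4,2,5,1) → sorted (1,2,2,4,5,6): b_i ≤ i ∀i, a PF.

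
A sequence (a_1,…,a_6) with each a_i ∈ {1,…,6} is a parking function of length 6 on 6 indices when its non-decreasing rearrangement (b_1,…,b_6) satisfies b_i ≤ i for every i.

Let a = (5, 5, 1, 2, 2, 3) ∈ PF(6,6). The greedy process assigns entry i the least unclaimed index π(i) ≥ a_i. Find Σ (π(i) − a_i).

3

Σπ = 21 ({1..6} each once); Σa = 5+5+1+2+2+3 = 18; disp = 21−18 = 3.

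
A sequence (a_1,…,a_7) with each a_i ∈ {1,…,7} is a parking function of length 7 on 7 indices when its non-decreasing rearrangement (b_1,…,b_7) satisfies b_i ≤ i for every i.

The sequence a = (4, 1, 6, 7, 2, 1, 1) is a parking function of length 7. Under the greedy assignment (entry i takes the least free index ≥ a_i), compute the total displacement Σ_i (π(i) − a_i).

6

Σπ(i) = 1+…+7 = 28; Σa = 4+1+6+7+2+1+1 = 22; disp = 28−22 = 6.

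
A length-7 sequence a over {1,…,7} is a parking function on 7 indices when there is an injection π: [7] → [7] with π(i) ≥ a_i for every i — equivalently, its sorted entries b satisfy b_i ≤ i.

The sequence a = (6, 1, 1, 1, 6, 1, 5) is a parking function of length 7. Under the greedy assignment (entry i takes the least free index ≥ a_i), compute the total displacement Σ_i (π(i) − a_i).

7

Σπ(i) = 1+…+7 = 28; Σa = 6+1+1+1+6+1+5 = 21; disp = 28−21 = 7.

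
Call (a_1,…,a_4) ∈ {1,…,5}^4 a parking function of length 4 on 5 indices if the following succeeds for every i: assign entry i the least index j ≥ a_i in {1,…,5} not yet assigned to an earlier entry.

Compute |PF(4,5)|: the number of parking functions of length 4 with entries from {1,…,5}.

432

#PF = (5+1−4)·(5+1)^{4−1} = 2·216 = 432 (Pollak)
Check (5,2,2,1) → sorted (1,2,2,5): b_i ≤ 1+i ∀i, a PF.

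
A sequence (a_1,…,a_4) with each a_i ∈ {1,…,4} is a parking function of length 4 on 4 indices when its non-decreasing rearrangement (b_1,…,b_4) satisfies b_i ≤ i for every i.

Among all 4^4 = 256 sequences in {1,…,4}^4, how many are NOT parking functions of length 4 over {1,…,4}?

|PF| = 1·5^3 = 1×125 = 125
E.g. (3,4,3,2) → sorted (2,3,3,4): b_1=2>1, not a PF.
So 256 − 125 = 131 fail.

131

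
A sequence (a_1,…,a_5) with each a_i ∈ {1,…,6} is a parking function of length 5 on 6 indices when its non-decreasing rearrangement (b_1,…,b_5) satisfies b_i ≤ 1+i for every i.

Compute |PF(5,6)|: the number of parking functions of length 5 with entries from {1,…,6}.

4802

|PF| = (6+1−5)·(6+1)^{5−1} = 2·2401 = 4802 [KW]
E.g. (3,4,1,4,5) → sorted (1,3,4,4,5): b_i ≤ 1+i ∀i, a PF.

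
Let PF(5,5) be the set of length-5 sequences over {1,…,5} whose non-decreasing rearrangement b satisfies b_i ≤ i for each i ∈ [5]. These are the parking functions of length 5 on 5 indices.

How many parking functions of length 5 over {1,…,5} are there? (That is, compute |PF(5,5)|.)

1296

#PF = (6−5)·6^(5−1) = 1×1296 = 1296
Example (2,2,2,2,1) → sorted (1,2,2,2,2): b_i ≤ i ∀i, a PF.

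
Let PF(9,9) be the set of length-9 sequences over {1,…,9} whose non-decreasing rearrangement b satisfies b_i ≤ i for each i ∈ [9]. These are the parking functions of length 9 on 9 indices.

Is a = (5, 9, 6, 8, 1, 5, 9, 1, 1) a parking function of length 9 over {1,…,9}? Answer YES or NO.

NO

Rearranged: b = (1, 1, 1, 5, 5, 6, 8, 9, 9).
  b_1=1 ≤ 1
  b_2=1 ≤ 2
  b_3=1 ≤ 3
  b_4=5 > 4
  fails at i=4 ⇒ NO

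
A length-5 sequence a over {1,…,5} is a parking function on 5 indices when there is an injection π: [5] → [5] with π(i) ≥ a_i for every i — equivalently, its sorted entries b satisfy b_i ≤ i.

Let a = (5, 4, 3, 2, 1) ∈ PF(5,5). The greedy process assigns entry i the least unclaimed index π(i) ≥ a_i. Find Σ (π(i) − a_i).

0

Σπ = 15 ({1..5} each once); Σa = 5+4+3+2+1 = 15; disp = 15−15 = 0.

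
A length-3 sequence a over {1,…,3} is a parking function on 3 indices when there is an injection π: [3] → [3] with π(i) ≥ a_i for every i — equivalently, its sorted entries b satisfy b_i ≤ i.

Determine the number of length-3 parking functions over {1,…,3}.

|PF(3,3)| = (4−3)·4^(3−1) = 1×16 = 16
Example (2,1,1) → sorted (1,1,2): b_i ≤ i ∀i, a PF.

16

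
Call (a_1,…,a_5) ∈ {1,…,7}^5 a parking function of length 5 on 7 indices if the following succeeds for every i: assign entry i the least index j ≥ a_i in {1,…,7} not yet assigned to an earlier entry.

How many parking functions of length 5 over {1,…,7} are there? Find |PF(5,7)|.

12288

|PF(5,7)| = (8−5)·8^(5−1) = 3 · 4096 = 12288
Check (3,5,5,5,1) → sorted (1,3,5,5,5): b_i ≤ 2+i ∀i, a PF.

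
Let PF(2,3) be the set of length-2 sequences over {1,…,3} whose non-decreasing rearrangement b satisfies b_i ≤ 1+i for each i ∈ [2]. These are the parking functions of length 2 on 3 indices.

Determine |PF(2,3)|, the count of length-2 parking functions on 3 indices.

#PF = (3−2+1)·(3+1)^(2−1) = 2·4 = 8 (Pollak)
E.g. (1,1) → sorted (1,1): b_i ≤ 1+i ∀i, a PF.

8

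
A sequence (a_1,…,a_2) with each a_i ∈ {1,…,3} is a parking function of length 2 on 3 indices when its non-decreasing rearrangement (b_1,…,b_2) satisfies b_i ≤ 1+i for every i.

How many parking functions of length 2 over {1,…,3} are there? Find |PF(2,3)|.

8

|PF(2,3)| = 2·4^1 = 2×4 = 8 (Konheim–Weiss)
Check (1,1) → sorted (1,1): b_i ≤ 1+i ∀i, a PF.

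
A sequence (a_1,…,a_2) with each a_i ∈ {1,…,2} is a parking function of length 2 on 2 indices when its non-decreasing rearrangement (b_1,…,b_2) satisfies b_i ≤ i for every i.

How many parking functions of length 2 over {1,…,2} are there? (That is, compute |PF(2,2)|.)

3

#PF = (2−2+1)·(2+1)^(2−1) = 1 · 3 = 3 (Pollak)
E.g. (1,1) → sorted (1,1): b_i ≤ i ∀i, a PF.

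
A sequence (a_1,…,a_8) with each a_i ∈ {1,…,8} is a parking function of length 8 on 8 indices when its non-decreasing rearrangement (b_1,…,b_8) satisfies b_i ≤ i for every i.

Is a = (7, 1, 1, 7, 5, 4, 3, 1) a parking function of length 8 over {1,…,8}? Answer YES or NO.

Rearranged: b = (1, 1, 1, 3, 4, 5, 7, 7).
  b_1=1 ≤ 1
  b_2=1 ≤ 2
  b_3=1 ≤ 3
  b_4=3 ≤ 4
  b_5=4 ≤ 5
  b_6=5 ≤ 6
  b_7=7 ≤ 7
  b_8=7 ≤ 8
All bounds hold ⇒ YES

YES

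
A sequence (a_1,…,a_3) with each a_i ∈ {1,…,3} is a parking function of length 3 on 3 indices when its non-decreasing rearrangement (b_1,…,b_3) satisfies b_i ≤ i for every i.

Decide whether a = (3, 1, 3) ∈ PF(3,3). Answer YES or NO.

NO

Order a: b = (1, 3, 3).
  b_1=1 ≤ 1
  b_2=3 > 2
  fails at i=2 ⇒ NO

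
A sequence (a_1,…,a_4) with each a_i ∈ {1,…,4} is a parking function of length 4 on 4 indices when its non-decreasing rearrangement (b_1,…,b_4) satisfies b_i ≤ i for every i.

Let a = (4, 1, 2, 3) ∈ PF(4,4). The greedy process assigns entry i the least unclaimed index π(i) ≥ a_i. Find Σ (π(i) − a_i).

Σπ = 4·5/2 = 10 (π permutes [4]); Σa = 4+1+2+3 = 10; disp = 10−10 = 0.

0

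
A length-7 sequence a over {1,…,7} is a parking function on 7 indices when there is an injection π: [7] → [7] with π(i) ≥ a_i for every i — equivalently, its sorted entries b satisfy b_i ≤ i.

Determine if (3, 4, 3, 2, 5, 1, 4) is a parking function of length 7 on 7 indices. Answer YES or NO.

YES

Rearranged: b = (1, 2, 3, 3, 4, 4, 5).
  b_1=1 ≤ 1
  b_2=2 ≤ 2
  b_3=3 ≤ 3
  b_4=3 ≤ 4
  b_5=4 ≤ 5
  b_6=4 ≤ 6
  b_7=5 ≤ 7
All bounds hold ⇒ YES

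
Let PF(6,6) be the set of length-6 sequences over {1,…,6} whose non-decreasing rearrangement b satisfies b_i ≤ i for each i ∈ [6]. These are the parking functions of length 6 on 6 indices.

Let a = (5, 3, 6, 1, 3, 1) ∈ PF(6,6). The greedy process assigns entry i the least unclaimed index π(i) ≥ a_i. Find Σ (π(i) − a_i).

Σπ = 6·7/2 = 21 (π permutes [6]); Σa = 5+3+6+1+3+1 = 19; disp = 21−19 = 2.

2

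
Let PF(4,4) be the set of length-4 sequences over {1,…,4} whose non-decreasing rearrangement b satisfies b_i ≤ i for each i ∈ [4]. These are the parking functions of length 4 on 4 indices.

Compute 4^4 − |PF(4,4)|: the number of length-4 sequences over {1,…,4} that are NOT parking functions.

131

Count = 1·5^3 = 1×125 = 125 (Pollak)
E.g. (4,1,4,4) → sorted (1,4,4,4): b_2=4>2, not a PF.
4^4 − 125 = 256 − 125 = 131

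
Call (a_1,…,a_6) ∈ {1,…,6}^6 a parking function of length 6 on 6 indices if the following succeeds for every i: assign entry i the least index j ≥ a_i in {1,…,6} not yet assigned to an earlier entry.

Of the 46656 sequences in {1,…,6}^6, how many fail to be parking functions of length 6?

|PF| = (6+1−6)·(6+1)^{6−1} = 1 · 16807 = 16807 [KW]
Check (6,4,4,4,6,3) → sorted (3,4,4,4,6,6): b_1=3>1, not a PF.
6^6 − 16807 = 46656 − 16807 = 29849

29849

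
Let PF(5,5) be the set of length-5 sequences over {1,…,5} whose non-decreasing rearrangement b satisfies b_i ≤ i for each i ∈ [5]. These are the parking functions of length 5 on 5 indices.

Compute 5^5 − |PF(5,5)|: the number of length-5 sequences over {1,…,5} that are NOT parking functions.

|PF| = (6−5)·6^(5−1) = 1·1296 = 1296 (Pollak)
E.g. (5,1,4,4,5) → sorted (1,4,4,5,5): b_2=4>2, not a PF.
Total 3125; non-PF = 3125−1296 = 1829

1829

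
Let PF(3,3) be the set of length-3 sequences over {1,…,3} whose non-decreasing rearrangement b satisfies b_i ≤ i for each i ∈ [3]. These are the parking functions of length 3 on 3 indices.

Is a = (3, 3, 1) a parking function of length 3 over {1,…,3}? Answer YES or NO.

NO

Sorted: b = (1, 3, 3).
  b_1=1 ≤ 1
  b_2=3 > 2
  fails at i=2 ⇒ NO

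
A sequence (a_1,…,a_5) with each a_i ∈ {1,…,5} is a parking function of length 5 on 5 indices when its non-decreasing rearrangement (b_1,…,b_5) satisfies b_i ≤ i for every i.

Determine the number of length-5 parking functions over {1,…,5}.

1296

|PF| = 1·6^4 = 1 · 1296 = 1296 (Konheim–Weiss)
Check (2,1,1,5,2) → sorted (1,1,2,2,5): b_i ≤ i ∀i, a PF.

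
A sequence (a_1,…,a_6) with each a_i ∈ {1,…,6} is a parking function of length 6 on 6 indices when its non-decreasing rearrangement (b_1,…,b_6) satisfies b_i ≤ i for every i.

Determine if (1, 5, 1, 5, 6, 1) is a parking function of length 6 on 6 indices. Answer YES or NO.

Sorted: b = (1, 1, 1, 5, 5, 6).
  b_1=1 ≤ 1
  b_2=1 ≤ 2
  b_3=1 ≤ 3
  b_4=5 > 4
  fails at i=4 ⇒ NO

NO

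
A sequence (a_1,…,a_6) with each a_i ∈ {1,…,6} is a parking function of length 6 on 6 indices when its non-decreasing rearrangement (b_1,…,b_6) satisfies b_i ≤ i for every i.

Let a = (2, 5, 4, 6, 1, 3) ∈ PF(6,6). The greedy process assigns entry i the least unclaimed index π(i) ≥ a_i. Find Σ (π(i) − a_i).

Σπ = 21 ({1..6} each once); Σa = 2+5+4+6+1+3 = 21; disp = 21−21 = 0.

0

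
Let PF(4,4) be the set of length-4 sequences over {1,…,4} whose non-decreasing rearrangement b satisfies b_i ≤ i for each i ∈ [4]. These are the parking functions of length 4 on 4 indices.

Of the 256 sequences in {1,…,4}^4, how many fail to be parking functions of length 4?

131

#PF = (4+1−4)·(4+1)^{4−1} = 1×125 = 125 (Konheim–Weiss)
One tuple (4,2,4,2) → sorted (2,2,4,4): b_1=2>1, not a PF.
4^4 − 125 = 256 − 125 = 131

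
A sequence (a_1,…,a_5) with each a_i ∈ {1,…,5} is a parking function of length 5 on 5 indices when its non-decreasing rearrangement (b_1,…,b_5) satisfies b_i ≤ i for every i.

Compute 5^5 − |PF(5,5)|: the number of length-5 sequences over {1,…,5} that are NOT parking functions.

|PF(5,5)| = (5+1−5)·(5+1)^{5−1} = 1 · 1296 = 1296 [KW]
Example (5,1,4,3,5) → sorted (1,3,4,5,5): b_2=3>2, not a PF.
5^5 − 1296 = 3125 − 1296 = 1829

1829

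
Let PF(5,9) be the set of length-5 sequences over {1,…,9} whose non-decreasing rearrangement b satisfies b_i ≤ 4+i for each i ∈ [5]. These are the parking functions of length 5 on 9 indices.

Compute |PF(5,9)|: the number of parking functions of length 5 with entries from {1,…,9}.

Count = 5·10^4 = 5 · 10000 = 50000 (Pollak)
E.g. (6,3,4,1,1) → sorted (1,1,3,4,6): b_i ≤ 4+i ∀i, a PF.

50000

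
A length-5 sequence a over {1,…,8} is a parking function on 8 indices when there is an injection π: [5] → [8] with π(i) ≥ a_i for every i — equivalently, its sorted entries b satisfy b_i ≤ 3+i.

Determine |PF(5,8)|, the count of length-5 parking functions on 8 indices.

26244

|PF(5,8)| = (8−5+1)·(8+1)^(5−1) = 4×6561 = 26244 [KW]
E.g. (1,5,1,7,5) → sorted (1,1,5,5,7): b_i ≤ 3+i ∀i, a PF.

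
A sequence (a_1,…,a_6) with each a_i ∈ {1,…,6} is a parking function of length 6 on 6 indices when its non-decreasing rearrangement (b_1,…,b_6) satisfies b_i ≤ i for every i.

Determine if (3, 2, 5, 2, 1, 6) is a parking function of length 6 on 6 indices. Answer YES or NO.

YES

Sorted: b = (1, 2, 2, 3, 5, 6).
  b_1=1 ≤ 1
  b_2=2 ≤ 2
  b_3=2 ≤ 3
  b_4=3 ≤ 4
  b_5=5 ≤ 5
  b_6=6 ≤ 6
All bounds hold ⇒ YES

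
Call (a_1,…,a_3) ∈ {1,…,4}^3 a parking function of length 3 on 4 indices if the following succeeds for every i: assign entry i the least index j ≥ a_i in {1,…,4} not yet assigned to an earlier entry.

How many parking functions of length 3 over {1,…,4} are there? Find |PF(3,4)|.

|PF(3,4)| = (5−3)·5^(3−1) = 2·25 = 50 (Konheim–Weiss)
E.g. (3,1,2) → sorted (1,2,3): b_i ≤ 1+i ∀i, a PF.

50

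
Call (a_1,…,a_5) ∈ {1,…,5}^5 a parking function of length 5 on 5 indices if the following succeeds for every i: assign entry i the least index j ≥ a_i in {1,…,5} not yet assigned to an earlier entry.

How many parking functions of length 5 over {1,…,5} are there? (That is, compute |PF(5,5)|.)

|PF(5,5)| = (6−5)·6^(5−1) = 1×1296 = 1296 (Pollak)
One tuple (3,4,1,2,2) → sorted (1,2,2,3,4): b_i ≤ i ∀i, a PF.

1296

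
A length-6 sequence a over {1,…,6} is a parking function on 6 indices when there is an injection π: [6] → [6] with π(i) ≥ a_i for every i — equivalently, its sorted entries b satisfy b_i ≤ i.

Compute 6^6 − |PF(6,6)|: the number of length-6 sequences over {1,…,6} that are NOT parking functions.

29849

|PF(6,6)| = (7−6)·7^(6−1) = 1 · 16807 = 16807 [KW]
Example (1,3,6,6,4,5) → sorted (1,3,4,5,6,6): b_2=3>2, not a PF.
6^6 − 16807 = 46656 − 16807 = 29849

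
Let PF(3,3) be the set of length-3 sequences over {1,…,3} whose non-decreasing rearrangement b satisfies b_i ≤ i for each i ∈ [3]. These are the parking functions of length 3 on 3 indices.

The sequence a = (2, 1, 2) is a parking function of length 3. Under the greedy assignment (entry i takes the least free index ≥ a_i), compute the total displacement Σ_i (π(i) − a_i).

Σπ = 3·4/2 = 6 (π permutes [3]); Σa = 2+1+2 = 5; disp = 6−5 = 1.

1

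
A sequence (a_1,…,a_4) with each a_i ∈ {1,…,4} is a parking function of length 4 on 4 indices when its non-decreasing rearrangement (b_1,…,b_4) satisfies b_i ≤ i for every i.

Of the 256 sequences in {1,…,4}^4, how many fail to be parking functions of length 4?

|PF| = (4+1−4)·(4+1)^{4−1} = 1·125 = 125 (Konheim–Weiss)
One tuple (3,3,2,4) → sorted (2,3,3,4): b_1=2>1, not a PF.
So 256 − 125 = 131 fail.

131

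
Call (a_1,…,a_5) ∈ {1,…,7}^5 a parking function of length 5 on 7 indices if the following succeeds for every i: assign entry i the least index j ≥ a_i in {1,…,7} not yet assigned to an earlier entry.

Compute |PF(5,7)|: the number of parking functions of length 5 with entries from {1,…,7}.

12288

#PF = 3·8^4 = 3×4096 = 12288 (Konheim–Weiss)
Check (6,6,3,3,5) → sorted (3,3,5,6,6): b_i ≤ 2+i ∀i, a PF.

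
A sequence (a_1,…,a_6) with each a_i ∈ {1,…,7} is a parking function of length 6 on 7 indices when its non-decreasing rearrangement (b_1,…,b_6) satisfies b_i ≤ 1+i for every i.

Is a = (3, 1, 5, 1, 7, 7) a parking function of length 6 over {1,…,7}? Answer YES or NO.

NO

Order a: b = (1, 1, 3, 5, 7, 7).
  b_1=1 ≤ 2
  b_2=1 ≤ 3
  b_3=3 ≤ 4
  b_4=5 ≤ 5
  b_5=7 > 6
  fails at i=5 ⇒ NO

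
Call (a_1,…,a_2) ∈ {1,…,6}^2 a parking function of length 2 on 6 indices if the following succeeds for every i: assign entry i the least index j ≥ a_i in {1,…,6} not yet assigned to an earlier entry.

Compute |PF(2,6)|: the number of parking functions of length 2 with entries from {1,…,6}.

#PF = (6−2+1)·(6+1)^(2−1) = 5×7 = 35 [KW]
E.g. (5,5) → sorted (5,5): b_i ≤ 4+i ∀i, a PF.

35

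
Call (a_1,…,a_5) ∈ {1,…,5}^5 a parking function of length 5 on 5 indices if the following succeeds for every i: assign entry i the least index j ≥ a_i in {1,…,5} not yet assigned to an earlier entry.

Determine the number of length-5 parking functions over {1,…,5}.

|PF| = (5−5+1)·(5+1)^(5−1) = 1 · 1296 = 1296
E.g. (3,3,4,2,1) → sorted (1,2,3,3,4): b_i ≤ i ∀i, a PF.

1296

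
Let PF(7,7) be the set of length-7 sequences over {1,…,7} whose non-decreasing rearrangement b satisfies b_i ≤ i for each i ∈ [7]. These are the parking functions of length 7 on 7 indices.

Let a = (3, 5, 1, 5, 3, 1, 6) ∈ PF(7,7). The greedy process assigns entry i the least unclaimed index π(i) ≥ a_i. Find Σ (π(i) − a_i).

4

Σπ = 7·8/2 = 28 (π permutes [7]); Σa = 3+5+1+5+3+1+6 = 24; disp = 28−24 = 4.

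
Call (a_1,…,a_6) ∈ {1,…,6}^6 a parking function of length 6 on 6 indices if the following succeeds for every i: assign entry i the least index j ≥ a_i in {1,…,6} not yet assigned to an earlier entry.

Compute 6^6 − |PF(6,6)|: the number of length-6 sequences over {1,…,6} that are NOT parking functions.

29849

Count = (6−6+1)·(6+1)^(6−1) = 1 · 16807 = 16807 [KW]
Example (5,2,5,1,6,5) → sorted (1,2,5,5,5,6): b_3=5>3, not a PF.
6^6 − 16807 = 46656 − 16807 = 29849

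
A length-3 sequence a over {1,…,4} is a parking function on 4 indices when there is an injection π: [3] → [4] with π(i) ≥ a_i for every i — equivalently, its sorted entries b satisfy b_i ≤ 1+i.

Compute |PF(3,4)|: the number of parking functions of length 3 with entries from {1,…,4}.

|PF(3,4)| = (4+1−3)·(4+1)^{3−1} = 2·25 = 50
E.g. (2,2,4) → sorted (2,2,4): b_i ≤ 1+i ∀i, a PF.

50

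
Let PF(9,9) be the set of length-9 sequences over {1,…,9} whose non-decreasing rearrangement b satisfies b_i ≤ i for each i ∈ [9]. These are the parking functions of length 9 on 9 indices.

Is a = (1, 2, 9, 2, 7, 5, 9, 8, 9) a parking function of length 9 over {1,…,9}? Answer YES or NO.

Rearranged: b = (1, 2, 2, 5, 7, 8, 9, 9, 9).
  b_1=1 ≤ 1
  b_2=2 ≤ 2
  b_3=2 ≤ 3
  b_4=5 > 4
  fails at i=4 ⇒ NO

NO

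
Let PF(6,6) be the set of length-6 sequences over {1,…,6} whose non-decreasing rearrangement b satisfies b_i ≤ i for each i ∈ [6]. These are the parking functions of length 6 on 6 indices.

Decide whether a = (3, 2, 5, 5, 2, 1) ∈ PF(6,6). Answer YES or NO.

Rearranged: b = (1, 2, 2, 3, 5, 5).
  b_1=1 ≤ 1
  b_2=2 ≤ 2
  b_3=2 ≤ 3
  b_4=3 ≤ 4
  b_5=5 ≤ 5
  b_6=5 ≤ 6
All bounds hold ⇒ YES

YES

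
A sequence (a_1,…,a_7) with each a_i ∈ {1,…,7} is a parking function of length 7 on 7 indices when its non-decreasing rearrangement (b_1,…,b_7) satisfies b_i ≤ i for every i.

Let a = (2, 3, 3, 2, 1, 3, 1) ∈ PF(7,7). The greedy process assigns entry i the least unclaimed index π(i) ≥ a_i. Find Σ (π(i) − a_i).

Σπ(i) = 1+…+7 = 28; Σa = 2+3+3+2+1+3+1 = 15; disp = 28−15 = 13.

13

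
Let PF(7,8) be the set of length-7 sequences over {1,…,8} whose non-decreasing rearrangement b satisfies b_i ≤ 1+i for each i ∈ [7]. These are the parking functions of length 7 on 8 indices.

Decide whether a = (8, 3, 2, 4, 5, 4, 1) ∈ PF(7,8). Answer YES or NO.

Rearranged: b = (1, 2, 3, 4, 4, 5, 8).
  b_1=1 ≤ 2
  b_2=2 ≤ 3
  b_3=3 ≤ 4
  b_4=4 ≤ 5
  b_5=4 ≤ 6
  b_6=5 ≤ 7
  b_7=8 ≤ 8
All bounds hold ⇒ YES

YES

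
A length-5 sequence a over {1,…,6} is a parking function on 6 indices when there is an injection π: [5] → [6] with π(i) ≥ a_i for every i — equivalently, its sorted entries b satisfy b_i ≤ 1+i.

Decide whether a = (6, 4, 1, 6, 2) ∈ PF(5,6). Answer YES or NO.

NO

Rearranged: b = (1, 2, 4, 6, 6).
  b_1=1 ≤ 2
  b_2=2 ≤ 3
  b_3=4 ≤ 4
  b_4=6 > 5
  fails at i=4 ⇒ NO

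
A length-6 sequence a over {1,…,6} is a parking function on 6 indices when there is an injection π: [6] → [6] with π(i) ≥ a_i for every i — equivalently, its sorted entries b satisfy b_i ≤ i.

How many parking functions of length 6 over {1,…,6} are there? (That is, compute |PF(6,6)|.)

16807

#PF = (6+1−6)·(6+1)^{6−1} = 1×16807 = 16807
Example (1,6,5,3,2,1) → sorted (1,1,2,3,5,6): b_i ≤ i ∀i, a PF.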